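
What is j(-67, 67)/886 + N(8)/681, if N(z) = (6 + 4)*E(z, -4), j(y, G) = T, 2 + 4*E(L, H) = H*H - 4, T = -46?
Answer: -4588/301683 ≈ -0.015208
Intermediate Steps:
E(L, H) = -3/2 + H²/4 (E(L, H) = -½ + (H*H - 4)/4 = -½ + (H² - 4)/4 = -½ + (-4 + H²)/4 = -½ + (-1 + H²/4) = -3/2 + H²/4)
j(y, G) = -46
N(z) = 25 (N(z) = (6 + 4)*(-3/2 + (¼)*(-4)²) = 10*(-3/2 + (¼)*16) = 10*(-3/2 + 4) = 10*(5/2) = 25)
j(-67, 67)/886 + N(8)/681 = -46/886 + 25/681 = -46*1/886 + 25*(1/681) = -23/443 + 25/681 = -4588/301683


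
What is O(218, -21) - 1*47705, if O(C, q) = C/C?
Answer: -47704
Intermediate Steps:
O(C, q) = 1
O(218, -21) - 1*47705 = 1 - 1*47705 = 1 - 47705 = -47704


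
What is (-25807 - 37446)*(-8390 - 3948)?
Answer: 780415514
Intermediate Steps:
(-25807 - 37446)*(-8390 - 3948) = -63253*(-12338) = 780415514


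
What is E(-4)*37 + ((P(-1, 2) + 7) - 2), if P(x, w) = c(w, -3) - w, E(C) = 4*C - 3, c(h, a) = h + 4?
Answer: -694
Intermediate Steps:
c(h, a) = 4 + h
E(C) = -3 + 4*C
P(x, w) = 4 (P(x, w) = (4 + w) - w = 4)
E(-4)*37 + ((P(-1, 2) + 7) - 2) = (-3 + 4*(-4))*37 + ((4 + 7) - 2) = (-3 - 16)*37 + (11 - 2) = -19*37 + 9 = -703 + 9 = -694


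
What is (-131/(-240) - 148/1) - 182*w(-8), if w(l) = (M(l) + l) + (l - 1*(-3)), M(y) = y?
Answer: 881891/240 ≈ 3674.5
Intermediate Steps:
w(l) = 3 + 3*l (w(l) = (l + l) + (l - 1*(-3)) = 2*l + (l + 3) = 2*l + (3 + l) = 3 + 3*l)
(-131/(-240) - 148/1) - 182*w(-8) = (-131/(-240) - 148/1) - 182*(3 + 3*(-8)) = (-131*(-1/240) - 148*1) - 182*(3 - 24) = (131/240 - 148) - 182*(-21) = -35389/240 + 3822 = 881891/240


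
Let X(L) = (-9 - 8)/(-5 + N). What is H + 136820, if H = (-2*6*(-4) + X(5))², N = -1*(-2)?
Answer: 1257301/9 ≈ 1.3970e+5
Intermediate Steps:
N = 2
X(L) = 17/3 (X(L) = (-9 - 8)/(-5 + 2) = -17/(-3) = -17*(-⅓) = 17/3)
H = 25921/9 (H = (-2*6*(-4) + 17/3)² = (-12*(-4) + 17/3)² = (48 + 17/3)² = (161/3)² = 25921/9 ≈ 2880.1)
H + 136820 = 25921/9 + 136820 = 1257301/9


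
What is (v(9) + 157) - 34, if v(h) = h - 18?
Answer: 114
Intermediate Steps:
v(h) = -18 + h
(v(9) + 157) - 34 = ((-18 + 9) + 157) - 34 = (-9 + 157) - 34 = 148 - 34 = 114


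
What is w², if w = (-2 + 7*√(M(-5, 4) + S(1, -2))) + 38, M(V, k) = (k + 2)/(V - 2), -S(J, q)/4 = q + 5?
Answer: 666 + 216*I*√70 ≈ 666.0 + 1807.2*I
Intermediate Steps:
S(J, q) = -20 - 4*q (S(J, q) = -4*(q + 5) = -4*(5 + q) = -20 - 4*q)
M(V, k) = (2 + k)/(-2 + V)
w = 36 + 3*I*√70 (w = (-2 + 7*√((2 + 4)/(-2 - 5) + (-20 - 4*(-2)))) + 38 = (-2 + 7*√(6/(-7) + (-20 + 8))) + 38 = (-2 + 7*√(-⅐*6 - 12)) + 38 = (-2 + 7*√(-6/7 - 12)) + 38 = (-2 + 7*√(-90/7)) + 38 = (-2 + 7*(3*I*√70/7)) + 38 = (-2 + 3*I*√70) + 38 = 36 + 3*I*√70 ≈ 36.0 + 25.1*I)
w² = (36 + 3*I*√70)²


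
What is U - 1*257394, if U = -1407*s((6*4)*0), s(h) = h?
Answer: -257394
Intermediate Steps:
U = 0 (U = -1407*6*4*0 = -33768*0 = -1407*0 = 0)
U - 1*257394 = 0 - 1*257394 = 0 - 257394 = -257394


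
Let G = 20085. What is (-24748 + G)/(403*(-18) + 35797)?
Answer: -4663/28543 ≈ -0.16337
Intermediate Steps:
(-24748 + G)/(403*(-18) + 35797) = (-24748 + 20085)/(403*(-18) + 35797) = -4663/(-7254 + 35797) = -4663/28543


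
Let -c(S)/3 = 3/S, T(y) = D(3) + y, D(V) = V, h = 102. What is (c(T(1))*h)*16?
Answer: -3672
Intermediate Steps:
T(y) = 3 + y
c(S) = -9/S
(c(T(1))*h)*16 = (-9/(3 + 1)*102)*16 = (-9/4*102)*16 = (-9*1/4*102)*16 = -9/4*102*16 = -459/2*16 = -3672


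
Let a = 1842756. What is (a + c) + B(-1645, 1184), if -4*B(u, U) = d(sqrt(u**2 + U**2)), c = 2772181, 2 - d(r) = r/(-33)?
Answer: 9229873/2 - sqrt(4107881)/132 ≈ 4.6149e+6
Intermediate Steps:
d(r) = 2 + r/33 (d(r) = 2 - r/(-33) = 2 - r*(-1)/33 = 2 - (-1)*r/33 = 2 + r/33)
B(u, U) = -1/2 - sqrt(U**2 + u**2)/132 (B(u, U) = -(2 + sqrt(u**2 + U**2)/33)/4 = -(2 + sqrt(U**2 + u**2)/33)/4 = -1/2 - sqrt(U**2 + u**2)/132)
(a + c) + B(-1645, 1184) = (1842756 + 2772181) + (-1/2 - sqrt(1184**2 + (-1645)**2)/132) = 4614937 + (-1/2 - sqrt(1401856 + 2706025)/132) = 4614937 + (-1/2 - sqrt(4107881)/132) = 9229873/2 - sqrt(4107881)/132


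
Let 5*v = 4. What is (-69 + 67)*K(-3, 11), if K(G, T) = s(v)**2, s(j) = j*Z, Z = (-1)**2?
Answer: -32/25 ≈ -1.2800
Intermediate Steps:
Z = 1
v = 4/5 (v = (1/5)*4 = 4/5 ≈ 0.80000)
s(j) = j (s(j) = j*1 = j)
K(G, T) = 16/25 (K(G, T) = (4/5)**2 = 16/25)
(-69 + 67)*K(-3, 11) = (-69 + 67)*(16/25) = -2*16/25 = -32/25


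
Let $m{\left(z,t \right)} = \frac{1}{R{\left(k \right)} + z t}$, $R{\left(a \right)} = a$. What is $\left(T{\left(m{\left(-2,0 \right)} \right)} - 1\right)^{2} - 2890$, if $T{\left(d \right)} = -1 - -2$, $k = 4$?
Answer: $-2890$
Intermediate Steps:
$m{\left(z,t \right)} = \frac{1}{4 + t z}$ ($m{\left(z,t \right)} = \frac{1}{4 + z t} = \frac{1}{4 + t z}$)
$T{\left(d \right)} = 1$ ($T{\left(d \right)} = -1 + 2 = 1$)
$\left(T{\left(m{\left(-2,0 \right)} \right)} - 1\right)^{2} - 2890 = \left(1 - 1\right)^{2} - 2890 = 0^{2} - 2890 = 0 - 2890 = -2890$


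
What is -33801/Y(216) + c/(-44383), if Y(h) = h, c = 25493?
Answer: -501898757/3195576 ≈ -157.06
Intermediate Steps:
-33801/Y(216) + c/(-44383) = -33801/216 + 25493/(-44383) = -33801*1/216 + 25493*(-1/44383) = -11267/72 - 25493/44383 = -501898757/3195576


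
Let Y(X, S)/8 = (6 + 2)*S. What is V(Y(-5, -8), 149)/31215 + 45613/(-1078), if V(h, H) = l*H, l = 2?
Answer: -1423488551/33649770 ≈ -42.303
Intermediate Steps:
Y(X, S) = 64*S (Y(X, S) = 8*((6 + 2)*S) = 8*(8*S) = 64*S)
V(h, H) = 2*H
V(Y(-5, -8), 149)/31215 + 45613/(-1078) = (2*149)/31215 + 45613/(-1078) = 298*(1/31215) + 45613*(-1/1078) = 298/31215 - 45613/1078 = -1423488551/33649770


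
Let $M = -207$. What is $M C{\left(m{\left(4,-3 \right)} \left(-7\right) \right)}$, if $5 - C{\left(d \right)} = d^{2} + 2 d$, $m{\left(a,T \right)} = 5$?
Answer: $238050$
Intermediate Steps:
$C{\left(d \right)} = 5 - d^{2} - 2 d$ ($C{\left(d \right)} = 5 - \left(d^{2} + 2 d\right) = 5 - d^{2} - 2 d$)
$M C{\left(m{\left(4,-3 \right)} \left(-7\right) \right)} = - 207 \left(5 - \left(5 \left(-7\right)\right)^{2} - 2 \cdot 5 \left(-7\right)\right) = - 207 \left(5 - \left(-35\right)^{2} - -70\right) = - 207 \left(5 - 1225 + 70\right) = \left(-207\right) \left(-1150\right) = 238050$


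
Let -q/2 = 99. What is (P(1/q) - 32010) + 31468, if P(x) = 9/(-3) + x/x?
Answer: -544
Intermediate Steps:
q = -198 (q = -2*99 = -198)
P(x) = -2 (P(x) = 9*(-⅓) + 1 = -3 + 1 = -2)
(P(1/q) - 32010) + 31468 = (-2 - 32010) + 31468 = -32012 + 31468 = -544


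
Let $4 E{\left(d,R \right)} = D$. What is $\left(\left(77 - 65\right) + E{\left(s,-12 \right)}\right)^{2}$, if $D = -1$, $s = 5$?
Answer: $\frac{2209}{16} \approx 138.06$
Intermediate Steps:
$E{\left(d,R \right)} = - \frac{1}{4}$ ($E{\left(d,R \right)} = \frac{1}{4} \left(-1\right) = - \frac{1}{4}$)
$\left(\left(77 - 65\right) + E{\left(s,-12 \right)}\right)^{2} = \left(\left(77 - 65\right) - \frac{1}{4}\right)^{2} = \left(12 - \frac{1}{4}\right)^{2} = \left(\frac{47}{4}\right)^{2} = \frac{2209}{16}$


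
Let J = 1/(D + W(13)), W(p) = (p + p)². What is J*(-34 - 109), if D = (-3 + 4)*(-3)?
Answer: -143/673 ≈ -0.21248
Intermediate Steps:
D = -3 (D = 1*(-3) = -3)
W(p) = 4*p² (W(p) = (2*p)² = 4*p²)
J = 1/673 (J = 1/(-3 + 4*13²) = 1/(-3 + 4*169) = 1/(-3 + 676) = 1/673 ≈ 0.0014859)
J*(-34 - 109) = (-34 - 109)/673 = (1/673)*(-143) = -143/673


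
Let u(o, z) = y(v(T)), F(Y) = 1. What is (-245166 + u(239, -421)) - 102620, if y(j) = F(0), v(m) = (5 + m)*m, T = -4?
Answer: -347785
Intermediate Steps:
v(m) = m*(5 + m)
y(j) = 1
u(o, z) = 1
(-245166 + u(239, -421)) - 102620 = (-245166 + 1) - 102620 = -245165 - 102620 = -347785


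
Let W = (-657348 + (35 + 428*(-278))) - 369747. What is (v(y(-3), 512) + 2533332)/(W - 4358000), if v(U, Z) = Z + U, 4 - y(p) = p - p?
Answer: -633462/1376011 ≈ -0.46036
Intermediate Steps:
y(p) = 4 (y(p) = 4 - (p - p) = 4 - 1*0 = 4 + 0 = 4)
W = -1146044 (W = (-657348 + (35 - 118984)) - 369747 = (-657348 - 118949) - 369747 = -776297 - 369747 = -1146044)
v(U, Z) = U + Z
(v(y(-3), 512) + 2533332)/(W - 4358000) = ((4 + 512) + 2533332)/(-1146044 - 4358000) = (516 + 2533332)/(-5504044) = 2533848*(-1/5504044) = -633462/1376011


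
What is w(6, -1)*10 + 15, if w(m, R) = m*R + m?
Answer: 15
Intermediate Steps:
w(m, R) = m + R*m (w(m, R) = R*m + m = m + R*m)
w(6, -1)*10 + 15 = (6*(1 - 1))*10 + 15 = (6*0)*10 + 15 = 0*10 + 15 = 0 + 15 = 15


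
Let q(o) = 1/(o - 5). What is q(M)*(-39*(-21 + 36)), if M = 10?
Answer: -117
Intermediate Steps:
q(o) = 1/(-5 + o)
q(M)*(-39*(-21 + 36)) = (-39*(-21 + 36))/(-5 + 10) = (-39*15)/5 = (⅕)*(-585) = -117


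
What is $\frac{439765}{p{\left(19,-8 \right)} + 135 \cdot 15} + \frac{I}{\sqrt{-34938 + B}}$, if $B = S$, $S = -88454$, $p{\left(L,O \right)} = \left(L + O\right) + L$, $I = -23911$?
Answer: $\frac{87953}{411} + \frac{23911 i \sqrt{482}}{7712} \approx 214.0 + 68.07 i$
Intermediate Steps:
$p{\left(L,O \right)} = O + 2 L$
$B = -88454$
$\frac{439765}{p{\left(19,-8 \right)} + 135 \cdot 15} + \frac{I}{\sqrt{-34938 + B}} = \frac{439765}{\left(-8 + 2 \cdot 19\right) + 135 \cdot 15} - \frac{23911}{\sqrt{-34938 - 88454}} = \frac{439765}{\left(-8 + 38\right) + 2025} - \frac{23911}{\sqrt{-123392}} = \frac{439765}{30 + 2025} - \frac{23911}{16 i \sqrt{482}} = \frac{439765}{2055} - 23911 \left(- \frac{i \sqrt{482}}{7712}\right) = 439765 \cdot \frac{1}{2055} + \frac{23911 i \sqrt{482}}{7712} = \frac{87953}{411} + \frac{23911 i \sqrt{482}}{7712}$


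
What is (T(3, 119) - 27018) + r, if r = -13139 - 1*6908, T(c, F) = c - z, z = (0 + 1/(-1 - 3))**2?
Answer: -752993/16 ≈ -47062.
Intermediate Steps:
z = 1/16 (z = (0 + 1/(-4))**2 = (0 - 1/4)**2 = (-1/4)**2 = 1/16 ≈ 0.062500)
T(c, F) = -1/16 + c (T(c, F) = c - 1*1/16 = c - 1/16 = -1/16 + c)
r = -20047 (r = -13139 - 6908 = -20047)
(T(3, 119) - 27018) + r = ((-1/16 + 3) - 27018) - 20047 = (47/16 - 27018) - 20047 = -432241/16 - 20047 = -752993/16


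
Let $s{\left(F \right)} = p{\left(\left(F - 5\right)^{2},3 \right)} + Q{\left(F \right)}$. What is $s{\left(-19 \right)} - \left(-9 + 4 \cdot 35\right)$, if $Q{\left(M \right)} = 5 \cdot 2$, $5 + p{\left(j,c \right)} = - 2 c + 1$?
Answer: $-131$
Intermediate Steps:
$p{\left(j,c \right)} = -4 - 2 c$ ($p{\left(j,c \right)} = -5 - \left(-1 + 2 c\right) = -4 - 2 c$)
$Q{\left(M \right)} = 10$
$s{\left(F \right)} = 0$ ($s{\left(F \right)} = \left(-4 - 6\right) + 10 = -10 + 10 = 0$)
$s{\left(-19 \right)} - \left(-9 + 4 \cdot 35\right) = 0 - \left(-9 + 4 \cdot 35\right) = 0 - \left(-9 + 140\right) = 0 - 131 = -131$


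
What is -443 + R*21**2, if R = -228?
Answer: -100991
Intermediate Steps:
-443 + R*21**2 = -443 - 228*21**2 = -443 - 228*441 = -443 - 100548 = -100991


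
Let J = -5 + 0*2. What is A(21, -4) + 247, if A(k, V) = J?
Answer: 242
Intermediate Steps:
J = -5 (J = -5 + 0 = -5)
A(k, V) = -5
A(21, -4) + 247 = -5 + 247 = 242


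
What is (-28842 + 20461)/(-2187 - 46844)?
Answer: 8381/49031 ≈ 0.17093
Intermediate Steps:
(-28842 + 20461)/(-2187 - 46844) = -8381/(-49031) = -8381*(-1/49031) = 8381/49031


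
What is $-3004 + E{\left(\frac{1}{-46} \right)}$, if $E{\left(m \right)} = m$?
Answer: $- \frac{138185}{46} \approx -3004.0$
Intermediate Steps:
$-3004 + E{\left(\frac{1}{-46} \right)} = -3004 + \frac{1}{-46} = -3004 - \frac{1}{46} = - \frac{138185}{46}$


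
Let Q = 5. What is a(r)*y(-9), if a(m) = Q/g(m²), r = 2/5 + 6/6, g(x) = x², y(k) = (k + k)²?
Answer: 1012500/2401 ≈ 421.70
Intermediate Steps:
y(k) = 4*k² (y(k) = (2*k)² = 4*k²)
r = 7/5 (r = 2*(⅕) + 6*(⅙) = ⅖ + 1 = 7/5 ≈ 1.4000)
a(m) = 5/m⁴ (a(m) = 5/((m²)²) = 5/(m⁴) = 5/m⁴)
a(r)*y(-9) = (5/(7/5)⁴)*(4*(-9)²) = (5*(625/2401))*(4*81) = (3125/2401)*324 = 1012500/2401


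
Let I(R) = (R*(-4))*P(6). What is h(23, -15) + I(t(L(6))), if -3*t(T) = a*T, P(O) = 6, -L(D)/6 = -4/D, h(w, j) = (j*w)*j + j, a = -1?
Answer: 5128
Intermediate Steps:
h(w, j) = j + w*j² (h(w, j) = w*j² + j = j + w*j²)
L(D) = 24/D (L(D) = -(-24)/D = 24/D)
t(T) = T/3 (t(T) = -(-1)*T/3 = T/3)
I(R) = -24*R (I(R) = (R*(-4))*6 = -4*R*6 = -24*R)
h(23, -15) + I(t(L(6))) = -15*(1 - 15*23) - 8*24/6 = -15*(1 - 345) - 8*24*(⅙) = -15*(-344) - 8*4 = 5160 - 24*4/3 = 5160 - 32 = 5128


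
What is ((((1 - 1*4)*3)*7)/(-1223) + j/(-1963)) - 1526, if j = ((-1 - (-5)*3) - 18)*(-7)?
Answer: -3663453549/2400749 ≈ -1526.0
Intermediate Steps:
j = 28 (j = ((-1 - 1*(-15)) - 18)*(-7) = ((-1 + 15) - 18)*(-7) = (14 - 18)*(-7) = -4*(-7) = 28)
((((1 - 1*4)*3)*7)/(-1223) + j/(-1963)) - 1526 = ((((1 - 1*4)*3)*7)/(-1223) + 28/(-1963)) - 1526 = ((((1 - 4)*3)*7)*(-1/1223) + 28*(-1/1963)) - 1526 = ((-3*3*7)*(-1/1223) - 28/1963) - 1526 = (-9*7*(-1/1223) - 28/1963) - 1526 = (-63*(-1/1223) - 28/1963) - 1526 = (63/1223 - 28/1963) - 1526 = 89425/2400749 - 1526 = -3663453549/2400749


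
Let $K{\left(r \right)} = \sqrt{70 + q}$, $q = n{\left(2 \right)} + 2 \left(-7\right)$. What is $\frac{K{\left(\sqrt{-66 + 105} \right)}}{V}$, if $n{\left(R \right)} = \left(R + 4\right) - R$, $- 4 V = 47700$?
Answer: $- \frac{2 \sqrt{15}}{11925} \approx -0.00064956$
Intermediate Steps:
$V = -11925$ ($V = \left(- \frac{1}{4}\right) 47700 = -11925$)
$n{\left(R \right)} = 4$ ($n{\left(R \right)} = \left(4 + R\right) - R = 4$)
$q = -10$ ($q = 4 + 2 \left(-7\right) = 4 - 14 = -10$)
$K{\left(r \right)} = 2 \sqrt{15}$ ($K{\left(r \right)} = \sqrt{70 - 10} = \sqrt{60} = 2 \sqrt{15}$)
$\frac{K{\left(\sqrt{-66 + 105} \right)}}{V} = \frac{2 \sqrt{15}}{-11925} = 2 \sqrt{15} \left(- \frac{1}{11925}\right) = - \frac{2 \sqrt{15}}{11925}$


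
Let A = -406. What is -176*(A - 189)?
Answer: 104720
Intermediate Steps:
-176*(A - 189) = -176*(-406 - 189) = -176*(-595) = 104720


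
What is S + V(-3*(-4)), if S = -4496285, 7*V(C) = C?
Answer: -31473983/7 ≈ -4.4963e+6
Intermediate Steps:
V(C) = C/7
S + V(-3*(-4)) = -4496285 + (-3*(-4))/7 = -4496285 + (⅐)*12 = -4496285 + 12/7 = -31473983/7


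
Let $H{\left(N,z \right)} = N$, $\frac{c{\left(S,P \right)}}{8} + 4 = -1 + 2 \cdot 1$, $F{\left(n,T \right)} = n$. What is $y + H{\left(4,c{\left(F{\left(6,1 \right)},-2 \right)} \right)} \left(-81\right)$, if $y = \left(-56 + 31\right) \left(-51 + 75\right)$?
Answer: $-924$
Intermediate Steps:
$c{\left(S,P \right)} = -24$ ($c{\left(S,P \right)} = -32 + 8 \left(-1 + 2 \cdot 1\right) = -32 + 8 \left(-1 + 2\right) = -32 + 8 \cdot 1 = -32 + 8 = -24$)
$y = -600$ ($y = \left(-25\right) 24 = -600$)
$y + H{\left(4,c{\left(F{\left(6,1 \right)},-2 \right)} \right)} \left(-81\right) = -600 + 4 \left(-81\right) = -600 - 324 = -924$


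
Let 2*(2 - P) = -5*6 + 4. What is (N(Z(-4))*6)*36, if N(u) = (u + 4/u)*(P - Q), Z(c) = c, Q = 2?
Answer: -14040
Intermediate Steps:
P = 15 (P = 2 - (-5*6 + 4)/2 = 2 - (-30 + 4)/2 = 2 - ½*(-26) = 2 + 13 = 15)
N(u) = 13*u + 52/u (N(u) = (u + 4/u)*(15 - 1*2) = (u + 4/u)*(15 - 2) = (u + 4/u)*13 = 13*u + 52/u)
(N(Z(-4))*6)*36 = ((13*(-4) + 52/(-4))*6)*36 = ((-52 + 52*(-¼))*6)*36 = ((-52 - 13)*6)*36 = -65*6*36 = -390*36 = -14040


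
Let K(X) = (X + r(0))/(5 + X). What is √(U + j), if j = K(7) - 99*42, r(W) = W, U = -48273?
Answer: I*√1887495/6 ≈ 228.98*I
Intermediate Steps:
K(X) = X/(5 + X) (K(X) = (X + 0)/(5 + X) = X/(5 + X))
j = -49889/12 (j = 7/(5 + 7) - 99*42 = 7/12 - 4158 = -49889/12 ≈ -4157.4)
√(U + j) = √(-48273 - 49889/12) = √(-629165/12) = I*√1887495/6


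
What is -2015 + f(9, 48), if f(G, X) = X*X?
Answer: 289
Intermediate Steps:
f(G, X) = X²
-2015 + f(9, 48) = -2015 + 48² = -2015 + 2304 = 289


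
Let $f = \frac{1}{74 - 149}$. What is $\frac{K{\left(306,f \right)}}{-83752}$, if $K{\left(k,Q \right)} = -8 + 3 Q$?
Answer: $\frac{201}{2093800} \approx 9.5998 \cdot 10^{-5}$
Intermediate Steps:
$f = - \frac{1}{75}$ ($f = \frac{1}{-75} = - \frac{1}{75} \approx -0.013333$)
$\frac{K{\left(306,f \right)}}{-83752} = \frac{-8 + 3 \left(- \frac{1}{75}\right)}{-83752} = \left(-8 - \frac{1}{25}\right) \left(- \frac{1}{83752}\right) = \left(- \frac{201}{25}\right) \left(- \frac{1}{83752}\right) = \frac{201}{2093800}$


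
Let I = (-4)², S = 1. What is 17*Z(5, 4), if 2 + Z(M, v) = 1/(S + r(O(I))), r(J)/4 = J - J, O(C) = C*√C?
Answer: -17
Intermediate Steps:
I = 16
O(C) = C^(3/2)
r(J) = 0 (r(J) = 4*(J - J) = 4*0 = 0)
Z(M, v) = -1 (Z(M, v) = -2 + 1/(1 + 0) = -2 + 1/1 = -2 + 1 = -1)
17*Z(5, 4) = 17*(-1) = -17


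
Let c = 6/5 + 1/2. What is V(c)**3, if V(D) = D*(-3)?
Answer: -132651/1000 ≈ -132.65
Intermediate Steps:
c = 17/10 (c = 6*(1/5) + 1*(1/2) = 6/5 + 1/2 = 17/10 ≈ 1.7000)
V(D) = -3*D
V(c)**3 = (-3*17/10)**3 = (-51/10)**3 = -132651/1000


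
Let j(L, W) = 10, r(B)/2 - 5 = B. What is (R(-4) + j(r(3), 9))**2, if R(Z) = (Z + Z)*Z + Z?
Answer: 1444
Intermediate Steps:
r(B) = 10 + 2*B
R(Z) = Z + 2*Z**2 (R(Z) = (2*Z)*Z + Z = 2*Z**2 + Z = Z + 2*Z**2)
(R(-4) + j(r(3), 9))**2 = (-4*(1 + 2*(-4)) + 10)**2 = (-4*(1 - 8) + 10)**2 = (-4*(-7) + 10)**2 = (28 + 10)**2 = 38**2 = 1444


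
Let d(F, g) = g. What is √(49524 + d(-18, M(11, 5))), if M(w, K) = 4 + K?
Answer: √49533 ≈ 222.56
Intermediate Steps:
√(49524 + d(-18, M(11, 5))) = √(49524 + (4 + 5)) = √(49524 + 9) = √49533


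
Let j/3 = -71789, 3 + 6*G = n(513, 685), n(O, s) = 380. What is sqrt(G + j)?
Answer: 5*I*sqrt(310038)/6 ≈ 464.01*I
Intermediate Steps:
G = 377/6 (G = -1/2 + (1/6)*380 = -1/2 + 190/3 = 377/6 ≈ 62.833)
j = -215367 (j = 3*(-71789) = -215367)
sqrt(G + j) = sqrt(377/6 - 215367) = sqrt(-1291825/6) = 5*I*sqrt(310038)/6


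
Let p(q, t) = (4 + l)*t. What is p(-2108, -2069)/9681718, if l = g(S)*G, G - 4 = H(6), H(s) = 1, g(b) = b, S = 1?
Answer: -18621/9681718 ≈ -0.0019233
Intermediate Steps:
G = 5 (G = 4 + 1 = 5)
l = 5 (l = 1*5 = 5)
p(q, t) = 9*t (p(q, t) = (4 + 5)*t = 9*t)
p(-2108, -2069)/9681718 = (9*(-2069))/9681718 = -18621*1/9681718 = -18621/9681718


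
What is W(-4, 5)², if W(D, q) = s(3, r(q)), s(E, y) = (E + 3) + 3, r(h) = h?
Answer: 81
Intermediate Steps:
s(E, y) = 6 + E (s(E, y) = (3 + E) + 3 = 6 + E)
W(D, q) = 9 (W(D, q) = 6 + 3 = 9)
W(-4, 5)² = 9² = 81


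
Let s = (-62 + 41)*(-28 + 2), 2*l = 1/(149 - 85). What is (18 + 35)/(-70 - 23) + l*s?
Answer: 21997/5952 ≈ 3.6957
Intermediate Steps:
l = 1/128 (l = 1/(2*(149 - 85)) = (1/2)/64 = (1/2)*(1/64) = 1/128 ≈ 0.0078125)
s = 546 (s = -21*(-26) = 546)
(18 + 35)/(-70 - 23) + l*s = (18 + 35)/(-70 - 23) + (1/128)*546 = 53/(-93) + 273/64 = 53*(-1/93) + 273/64 = -53/93 + 273/64 = 21997/5952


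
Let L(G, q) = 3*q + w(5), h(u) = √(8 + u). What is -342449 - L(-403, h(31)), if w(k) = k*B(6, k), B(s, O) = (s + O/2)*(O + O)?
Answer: -342874 - 3*√39 ≈ -3.4289e+5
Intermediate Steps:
B(s, O) = 2*O*(s + O/2) (B(s, O) = (s + O*(½))*(2*O) = (s + O/2)*(2*O) = 2*O*(s + O/2))
w(k) = k²*(12 + k) (w(k) = k*(k*(k + 2*6)) = k*(k*(k + 12)) = k*(k*(12 + k)) = k²*(12 + k))
L(G, q) = 425 + 3*q (L(G, q) = 3*q + 5²*(12 + 5) = 3*q + 25*17 = 3*q + 425 = 425 + 3*q)
-342449 - L(-403, h(31)) = -342449 - (425 + 3*√(8 + 31)) = -342449 - (425 + 3*√39) = -342449 + (-425 - 3*√39) = -342874 - 3*√39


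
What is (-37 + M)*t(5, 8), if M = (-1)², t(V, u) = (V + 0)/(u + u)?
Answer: -45/4 ≈ -11.250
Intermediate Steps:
t(V, u) = V/(2*u) (t(V, u) = V/((2*u)) = V*(1/(2*u)) = V/(2*u))
M = 1
(-37 + M)*t(5, 8) = (-37 + 1)*((½)*5/8) = -18*5/8 = -36*5/16 = -45/4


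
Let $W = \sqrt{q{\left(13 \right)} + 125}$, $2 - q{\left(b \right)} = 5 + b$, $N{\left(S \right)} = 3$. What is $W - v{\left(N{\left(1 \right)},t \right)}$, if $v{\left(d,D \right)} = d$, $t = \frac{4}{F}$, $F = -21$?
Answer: $-3 + \sqrt{109} \approx 7.4403$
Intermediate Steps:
$q{\left(b \right)} = -3 - b$ ($q{\left(b \right)} = 2 - \left(5 + b\right) = -3 - b$)
$t = - \frac{4}{21}$ ($t = \frac{4}{-21} = 4 \left(- \frac{1}{21}\right) = - \frac{4}{21} \approx -0.19048$)
$W = \sqrt{109}$ ($W = \sqrt{\left(-3 - 13\right) + 125} = \sqrt{-16 + 125} = \sqrt{109} \approx 10.44$)
$W - v{\left(N{\left(1 \right)},t \right)} = \sqrt{109} - 3 = -3 + \sqrt{109}$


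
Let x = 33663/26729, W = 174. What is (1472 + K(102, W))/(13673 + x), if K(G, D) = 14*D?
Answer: 26114233/91374820 ≈ 0.28579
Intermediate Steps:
x = 33663/26729 (x = 33663*(1/26729) = 33663/26729 ≈ 1.2594)
(1472 + K(102, W))/(13673 + x) = (1472 + 14*174)/(13673 + 33663/26729) = (1472 + 2436)/(365499280/26729) = 3908*(26729/365499280) = 26114233/91374820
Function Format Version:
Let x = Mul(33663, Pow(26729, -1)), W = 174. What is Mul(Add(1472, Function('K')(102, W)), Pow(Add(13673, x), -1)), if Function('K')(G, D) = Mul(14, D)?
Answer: Rational(26114233, 91374820) ≈ 0.28579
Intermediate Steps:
x = Rational(33663, 26729) (x = Mul(33663, Rational(1, 26729)) = Rational(33663, 26729) ≈ 1.2594)
Mul(Add(1472, Function('K')(102, W)), Pow(Add(13673, x), -1)) = Mul(Add(1472, Mul(14, 174)), Pow(Add(13673, Rational(33663, 26729)), -1)) = Mul(Add(1472, 2436), Pow(Rational(365499280, 26729), -1)) = Mul(3908, Rational(26729, 365499280)) = Rational(26114233, 91374820)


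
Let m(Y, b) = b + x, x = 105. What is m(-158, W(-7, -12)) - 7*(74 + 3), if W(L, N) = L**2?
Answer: -385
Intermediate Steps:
m(Y, b) = 105 + b (m(Y, b) = b + 105 = 105 + b)
m(-158, W(-7, -12)) - 7*(74 + 3) = (105 + (-7)**2) - 7*(74 + 3) = (105 + 49) - 7*77 = 154 - 539 = -385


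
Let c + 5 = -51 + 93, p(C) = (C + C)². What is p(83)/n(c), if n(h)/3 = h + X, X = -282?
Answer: -27556/735 ≈ -37.491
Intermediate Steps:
p(C) = 4*C² (p(C) = (2*C)² = 4*C²)
c = 37 (c = -5 + (-51 + 93) = -5 + 42 = 37)
n(h) = -846 + 3*h (n(h) = 3*(h - 282) = 3*(-282 + h) = -846 + 3*h)
p(83)/n(c) = (4*83²)/(-846 + 3*37) = (4*6889)/(-846 + 111) = 27556/(-735) = 27556*(-1/735) = -27556/735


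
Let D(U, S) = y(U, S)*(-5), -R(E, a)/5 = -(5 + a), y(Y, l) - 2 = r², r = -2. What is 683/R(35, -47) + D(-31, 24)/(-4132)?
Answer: -351982/108465 ≈ -3.2451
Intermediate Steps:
y(Y, l) = 6 (y(Y, l) = 2 + (-2)² = 2 + 4 = 6)
R(E, a) = 25 + 5*a (R(E, a) = -(-5)*(5 + a) = -5*(-5 - a) = 25 + 5*a)
D(U, S) = -30 (D(U, S) = 6*(-5) = -30)
683/R(35, -47) + D(-31, 24)/(-4132) = 683/(25 + 5*(-47)) - 30/(-4132) = 683/(25 - 235) - 30*(-1/4132) = 683/(-210) + 15/2066 = 683*(-1/210) + 15/2066 = -683/210 + 15/2066 = -351982/108465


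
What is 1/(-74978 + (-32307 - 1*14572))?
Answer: -1/121857 ≈ -8.2063e-6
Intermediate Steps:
1/(-74978 + (-32307 - 1*14572)) = 1/(-74978 + (-32307 - 14572)) = 1/(-74978 - 46879) = 1/(-121857) = -1/121857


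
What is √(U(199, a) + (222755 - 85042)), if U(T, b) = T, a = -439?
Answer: 2*√34478 ≈ 371.37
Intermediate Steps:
√(U(199, a) + (222755 - 85042)) = √(199 + (222755 - 85042)) = √(199 + 137713) = √137912 = 2*√34478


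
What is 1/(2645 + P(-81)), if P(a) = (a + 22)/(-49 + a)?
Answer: 130/343909 ≈ 0.00037801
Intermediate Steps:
P(a) = (22 + a)/(-49 + a)
1/(2645 + P(-81)) = 1/(2645 + (22 - 81)/(-49 - 81)) = 1/(2645 - 59/(-130)) = 1/(2645 - 1/130*(-59)) = 1/(2645 + 59/130) = 1/(343909/130) = 130/343909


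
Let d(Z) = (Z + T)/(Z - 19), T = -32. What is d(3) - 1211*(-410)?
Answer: 7944189/16 ≈ 4.9651e+5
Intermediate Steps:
d(Z) = (-32 + Z)/(-19 + Z) (d(Z) = (Z - 32)/(Z - 19) = (-32 + Z)/(-19 + Z))
d(3) - 1211*(-410) = (-32 + 3)/(-19 + 3) - 1211*(-410) = -29/(-16) + 496510 = -1/16*(-29) + 496510 = 29/16 + 496510 = 7944189/16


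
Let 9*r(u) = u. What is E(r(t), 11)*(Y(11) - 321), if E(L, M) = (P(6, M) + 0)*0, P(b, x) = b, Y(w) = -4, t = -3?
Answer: 0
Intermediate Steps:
r(u) = u/9
E(L, M) = 0 (E(L, M) = (6 + 0)*0 = 6*0 = 0)
E(r(t), 11)*(Y(11) - 321) = 0*(-4 - 321) = 0*(-325) = 0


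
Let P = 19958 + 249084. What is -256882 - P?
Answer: -525924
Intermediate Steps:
P = 269042
-256882 - P = -256882 - 1*269042 = -256882 - 269042 = -525924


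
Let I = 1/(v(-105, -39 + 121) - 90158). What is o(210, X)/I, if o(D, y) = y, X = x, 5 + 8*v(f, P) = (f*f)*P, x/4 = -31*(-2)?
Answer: 5666211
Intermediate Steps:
x = 248 (x = 4*(-31*(-2)) = 4*62 = 248)
v(f, P) = -5/8 + P*f²/8 (v(f, P) = -5/8 + ((f*f)*P)/8 = -5/8 + (f²*P)/8 = -5/8 + (P*f²)/8 = -5/8 + P*f²/8)
X = 248
I = 8/182781 (I = 1/((-5/8 + (⅛)*(-39 + 121)*(-105)²) - 90158) = 1/((-5/8 + (⅛)*82*11025) - 90158) = 1/((-5/8 + 452025/4) - 90158) = 1/(904045/8 - 90158) = 1/(182781/8) = 8/182781 ≈ 4.3768e-5)
o(210, X)/I = 248/(8/182781) = 248*(182781/8) = 5666211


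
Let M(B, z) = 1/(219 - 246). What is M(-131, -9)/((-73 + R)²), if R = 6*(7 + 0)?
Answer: -1/25947 ≈ -3.8540e-5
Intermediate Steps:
M(B, z) = -1/27 (M(B, z) = 1/(-27) = -1/27)
R = 42 (R = 6*7 = 42)
M(-131, -9)/((-73 + R)²) = -1/(27*(-73 + 42)²) = -1/(27*((-31)²)) = -1/27/961 = -1/27*1/961 = -1/25947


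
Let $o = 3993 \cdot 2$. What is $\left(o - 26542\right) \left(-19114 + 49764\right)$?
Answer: $-568741400$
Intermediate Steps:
$o = 7986$
$\left(o - 26542\right) \left(-19114 + 49764\right) = \left(7986 - 26542\right) \left(-19114 + 49764\right) = \left(-18556\right) 30650 = -568741400$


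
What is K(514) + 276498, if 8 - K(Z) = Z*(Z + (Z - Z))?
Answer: 12310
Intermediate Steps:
K(Z) = 8 - Z² (K(Z) = 8 - Z*(Z + (Z - Z)) = 8 - Z*(Z + 0) = 8 - Z*Z = 8 - Z²)
K(514) + 276498 = (8 - 1*514²) + 276498 = (8 - 1*264196) + 276498 = (8 - 264196) + 276498 = -264188 + 276498 = 12310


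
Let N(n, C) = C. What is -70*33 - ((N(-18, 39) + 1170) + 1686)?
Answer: -5205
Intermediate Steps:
-70*33 - ((N(-18, 39) + 1170) + 1686) = -70*33 - ((39 + 1170) + 1686) = -2310 - (1209 + 1686) = -2310 - 1*2895 = -2310 - 2895 = -5205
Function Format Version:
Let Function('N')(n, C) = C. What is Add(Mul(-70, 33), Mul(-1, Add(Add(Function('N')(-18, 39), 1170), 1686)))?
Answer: -5205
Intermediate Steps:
Add(Mul(-70, 33), Mul(-1, Add(Add(Function('N')(-18, 39), 1170), 1686))) = Add(Mul(-70, 33), Mul(-1, Add(Add(39, 1170), 1686))) = Add(-2310, Mul(-1, Add(1209, 1686))) = Add(-2310, Mul(-1, 2895)) = Add(-2310, -2895) = -5205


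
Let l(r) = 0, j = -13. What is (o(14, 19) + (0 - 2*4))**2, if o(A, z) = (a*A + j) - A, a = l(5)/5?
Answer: 1225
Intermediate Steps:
a = 0 (a = 0/5 = 0*(1/5) = 0)
o(A, z) = -13 - A (o(A, z) = (0*A - 13) - A = (0 - 13) - A = -13 - A)
(o(14, 19) + (0 - 2*4))**2 = ((-13 - 1*14) + (0 - 2*4))**2 = ((-13 - 14) + (0 - 8))**2 = (-27 - 8)**2 = (-35)**2 = 1225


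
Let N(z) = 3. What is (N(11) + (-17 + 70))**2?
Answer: 3136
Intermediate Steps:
(N(11) + (-17 + 70))**2 = (3 + (-17 + 70))**2 = (3 + 53)**2 = 56**2 = 3136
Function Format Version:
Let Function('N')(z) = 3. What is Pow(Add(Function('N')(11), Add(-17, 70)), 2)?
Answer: 3136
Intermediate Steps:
Pow(Add(Function('N')(11), Add(-17, 70)), 2) = Pow(Add(3, Add(-17, 70)), 2) = Pow(Add(3, 53), 2) = Pow(56, 2) = 3136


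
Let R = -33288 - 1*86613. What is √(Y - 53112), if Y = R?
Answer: I*√173013 ≈ 415.95*I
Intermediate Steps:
R = -119901 (R = -33288 - 86613 = -119901)
Y = -119901
√(Y - 53112) = √(-119901 - 53112) = √(-173013) = I*√173013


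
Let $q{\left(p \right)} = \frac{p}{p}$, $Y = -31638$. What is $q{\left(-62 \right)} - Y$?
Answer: $31639$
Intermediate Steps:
$q{\left(p \right)} = 1$
$q{\left(-62 \right)} - Y = 1 - -31638 = 1 + 31638 = 31639$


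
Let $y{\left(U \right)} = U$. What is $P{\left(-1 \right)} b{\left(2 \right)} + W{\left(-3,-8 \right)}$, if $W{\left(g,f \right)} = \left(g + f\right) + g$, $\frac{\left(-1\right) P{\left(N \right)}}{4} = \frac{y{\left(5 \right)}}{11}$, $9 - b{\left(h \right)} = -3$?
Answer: $- \frac{394}{11} \approx -35.818$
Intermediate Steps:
$b{\left(h \right)} = 12$ ($b{\left(h \right)} = 9 - -3 = 9 + 3 = 12$)
$P{\left(N \right)} = - \frac{20}{11}$ ($P{\left(N \right)} = - 4 \cdot \frac{5}{11} = - 4 \cdot 5 \cdot \frac{1}{11} = \left(-4\right) \frac{5}{11} = - \frac{20}{11}$)
$W{\left(g,f \right)} = f + 2 g$ ($W{\left(g,f \right)} = \left(f + g\right) + g = f + 2 g$)
$P{\left(-1 \right)} b{\left(2 \right)} + W{\left(-3,-8 \right)} = \left(- \frac{20}{11}\right) 12 + \left(-8 + 2 \left(-3\right)\right) = - \frac{240}{11} - 14 = - \frac{394}{11}$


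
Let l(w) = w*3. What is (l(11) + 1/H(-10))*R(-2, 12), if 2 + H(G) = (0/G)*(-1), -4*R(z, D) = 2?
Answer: -65/4 ≈ -16.250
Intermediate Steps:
R(z, D) = -½ (R(z, D) = -¼*2 = -½)
H(G) = -2 (H(G) = -2 + (0/G)*(-1) = -2 + 0*(-1) = -2 + 0 = -2)
l(w) = 3*w
(l(11) + 1/H(-10))*R(-2, 12) = (3*11 + 1/(-2))*(-½) = (33 - ½)*(-½) = (65/2)*(-½) = -65/4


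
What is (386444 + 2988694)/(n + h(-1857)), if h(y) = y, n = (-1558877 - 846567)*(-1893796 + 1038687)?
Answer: 3375138/2056916811539 ≈ 1.6409e-6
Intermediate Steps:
n = 2056916813396 (n = -2405444*(-855109) = 2056916813396)
(386444 + 2988694)/(n + h(-1857)) = (386444 + 2988694)/(2056916813396 - 1857) = 3375138/2056916811539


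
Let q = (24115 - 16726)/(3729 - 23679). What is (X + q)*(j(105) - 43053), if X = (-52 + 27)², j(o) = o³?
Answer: 2314847342082/3325 ≈ 6.9620e+8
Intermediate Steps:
q = -2463/6650 (q = 7389/(-19950) = 7389*(-1/19950) = -2463/6650 ≈ -0.37038)
X = 625 (X = (-25)² = 625)
(X + q)*(j(105) - 43053) = (625 - 2463/6650)*(105³ - 43053) = 4153787*(1157625 - 43053)/6650 = (4153787/6650)*1114572 = 2314847342082/3325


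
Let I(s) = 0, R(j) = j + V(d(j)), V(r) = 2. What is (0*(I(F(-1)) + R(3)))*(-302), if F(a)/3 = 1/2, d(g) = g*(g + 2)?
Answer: 0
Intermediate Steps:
d(g) = g*(2 + g)
R(j) = 2 + j (R(j) = j + 2 = 2 + j)
F(a) = 3/2 (F(a) = 3*(1/2) = 3*(1*(½)) = 3*(½) = 3/2)
(0*(I(F(-1)) + R(3)))*(-302) = (0*(0 + (2 + 3)))*(-302) = (0*(0 + 5))*(-302) = (0*5)*(-302) = 0*(-302) = 0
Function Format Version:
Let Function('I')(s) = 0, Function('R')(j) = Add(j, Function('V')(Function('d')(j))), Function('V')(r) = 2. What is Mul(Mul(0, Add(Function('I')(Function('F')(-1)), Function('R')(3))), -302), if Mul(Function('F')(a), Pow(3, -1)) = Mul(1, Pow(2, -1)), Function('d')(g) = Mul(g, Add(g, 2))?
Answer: 0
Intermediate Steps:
Function('d')(g) = Mul(g, Add(2, g))
Function('R')(j) = Add(2, j) (Function('R')(j) = Add(j, 2) = Add(2, j))
Function('F')(a) = Rational(3, 2) (Function('F')(a) = Mul(3, Mul(1, Pow(2, -1))) = Mul(3, Mul(1, Rational(1, 2))) = Mul(3, Rational(1, 2)) = Rational(3, 2))
Mul(Mul(0, Add(Function('I')(Function('F')(-1)), Function('R')(3))), -302) = Mul(Mul(0, Add(0, Add(2, 3))), -302) = Mul(Mul(0, Add(0, 5)), -302) = Mul(Mul(0, 5), -302) = Mul(0, -302) = 0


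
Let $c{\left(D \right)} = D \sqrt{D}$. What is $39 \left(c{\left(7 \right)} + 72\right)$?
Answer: $2808 + 273 \sqrt{7} \approx 3530.3$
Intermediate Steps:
$c{\left(D \right)} = D^{\frac{3}{2}}$
$39 \left(c{\left(7 \right)} + 72\right) = 39 \left(7^{\frac{3}{2}} + 72\right) = 39 \left(7 \sqrt{7} + 72\right) = 39 \left(72 + 7 \sqrt{7}\right) = 2808 + 273 \sqrt{7}$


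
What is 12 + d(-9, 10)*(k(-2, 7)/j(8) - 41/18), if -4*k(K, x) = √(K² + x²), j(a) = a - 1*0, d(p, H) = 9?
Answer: -17/2 - 9*√53/32 ≈ -10.548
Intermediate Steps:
j(a) = a (j(a) = a + 0 = a)
k(K, x) = -√(K² + x²)/4
12 + d(-9, 10)*(k(-2, 7)/j(8) - 41/18) = 12 + 9*(-√((-2)² + 7²)/4/8 - 41/18) = 12 + 9*(-√(4 + 49)/4*(⅛) - 41*1/18) = 12 + 9*(-√53/4*(⅛) - 41/18) = 12 + 9*(-√53/32 - 41/18) = 12 + 9*(-41/18 - √53/32) = 12 + (-41/2 - 9*√53/32) = -17/2 - 9*√53/32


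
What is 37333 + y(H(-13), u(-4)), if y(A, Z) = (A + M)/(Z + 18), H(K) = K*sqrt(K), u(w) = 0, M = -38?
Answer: 335978/9 - 13*I*sqrt(13)/18 ≈ 37331.0 - 2.604*I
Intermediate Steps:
H(K) = K**(3/2)
y(A, Z) = (-38 + A)/(18 + Z) (y(A, Z) = (A - 38)/(Z + 18) = (-38 + A)/(18 + Z))
37333 + y(H(-13), u(-4)) = 37333 + (-38 + (-13)**(3/2))/(18 + 0) = 37333 + (-38 - 13*I*sqrt(13))/18 = 37333 + (-19/9 - 13*I*sqrt(13)/18) = 335978/9 - 13*I*sqrt(13)/18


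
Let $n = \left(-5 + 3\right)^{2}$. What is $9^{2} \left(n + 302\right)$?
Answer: $24786$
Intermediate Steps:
$n = 4$ ($n = \left(-2\right)^{2} = 4$)
$9^{2} \left(n + 302\right) = 9^{2} \left(4 + 302\right) = 81 \cdot 306 = 24786$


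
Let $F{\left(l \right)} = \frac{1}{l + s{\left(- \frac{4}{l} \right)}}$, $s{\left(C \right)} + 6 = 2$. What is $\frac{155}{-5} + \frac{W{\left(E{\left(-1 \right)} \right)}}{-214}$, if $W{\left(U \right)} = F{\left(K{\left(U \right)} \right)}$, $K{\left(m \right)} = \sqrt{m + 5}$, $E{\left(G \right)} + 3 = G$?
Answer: $- \frac{19901}{642} \approx -30.998$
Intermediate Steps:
$E{\left(G \right)} = -3 + G$
$s{\left(C \right)} = -4$ ($s{\left(C \right)} = -6 + 2 = -4$)
$K{\left(m \right)} = \sqrt{5 + m}$
$F{\left(l \right)} = \frac{1}{-4 + l}$ ($F{\left(l \right)} = \frac{1}{l - 4} = \frac{1}{-4 + l}$)
$W{\left(U \right)} = \frac{1}{-4 + \sqrt{5 + U}}$
$\frac{155}{-5} + \frac{W{\left(E{\left(-1 \right)} \right)}}{-214} = \frac{155}{-5} + \frac{1}{\left(-4 + \sqrt{5 - 4}\right) \left(-214\right)} = 155 \left(- \frac{1}{5}\right) + \frac{1}{-4 + \sqrt{5 - 4}} \left(- \frac{1}{214}\right) = -31 + \frac{1}{-4 + \sqrt{1}} \left(- \frac{1}{214}\right) = -31 + \frac{1}{-4 + 1} \left(- \frac{1}{214}\right) = -31 + \frac{1}{-3} \left(- \frac{1}{214}\right) = -31 - - \frac{1}{642} = -31 + \frac{1}{642} = - \frac{19901}{642}$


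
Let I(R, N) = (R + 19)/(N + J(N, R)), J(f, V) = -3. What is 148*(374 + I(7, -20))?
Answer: 1269248/23 ≈ 55185.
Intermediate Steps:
I(R, N) = (19 + R)/(-3 + N) (I(R, N) = (R + 19)/(N - 3) = (19 + R)/(-3 + N))
148*(374 + I(7, -20)) = 148*(374 + (19 + 7)/(-3 - 20)) = 148*(374 + 26/(-23)) = 148*(374 - 1/23*26) = 148*(374 - 26/23) = 148*(8576/23) = 1269248/23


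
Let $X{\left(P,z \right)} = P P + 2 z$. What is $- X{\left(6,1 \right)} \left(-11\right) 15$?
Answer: $6270$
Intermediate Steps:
$X{\left(P,z \right)} = P^{2} + 2 z$
$- X{\left(6,1 \right)} \left(-11\right) 15 = - \left(6^{2} + 2 \cdot 1\right) \left(-11\right) 15 = - \left(36 + 2\right) \left(-11\right) 15 = - 38 \left(-11\right) 15 = - \left(-418\right) 15 = \left(-1\right) \left(-6270\right) = 6270$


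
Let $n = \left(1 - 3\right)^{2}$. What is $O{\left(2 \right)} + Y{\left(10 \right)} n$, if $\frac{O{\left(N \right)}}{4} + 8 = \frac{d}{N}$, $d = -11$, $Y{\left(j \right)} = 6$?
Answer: $-30$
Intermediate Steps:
$n = 4$ ($n = \left(-2\right)^{2} = 4$)
$O{\left(N \right)} = -32 - \frac{44}{N}$ ($O{\left(N \right)} = -32 + 4 \left(- \frac{11}{N}\right) = -32 - \frac{44}{N}$)
$O{\left(2 \right)} + Y{\left(10 \right)} n = \left(-32 - \frac{44}{2}\right) + 6 \cdot 4 = \left(-32 - 22\right) + 24 = -54 + 24 = -30$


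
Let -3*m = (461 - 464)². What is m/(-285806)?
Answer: 3/285806 ≈ 1.0497e-5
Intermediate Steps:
m = -3 (m = -(461 - 464)²/3 = -⅓*(-3)² = -⅓*9 = -3)
m/(-285806) = -3/(-285806) = -3*(-1/285806) = 3/285806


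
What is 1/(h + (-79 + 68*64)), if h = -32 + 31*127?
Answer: 1/8178 ≈ 0.00012228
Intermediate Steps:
h = 3905 (h = -32 + 3937 = 3905)
1/(h + (-79 + 68*64)) = 1/(3905 + (-79 + 68*64)) = 1/(3905 + (-79 + 4352)) = 1/(3905 + 4273) = 1/8178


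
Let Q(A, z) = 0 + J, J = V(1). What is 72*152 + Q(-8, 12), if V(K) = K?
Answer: 10945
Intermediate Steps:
J = 1
Q(A, z) = 1 (Q(A, z) = 0 + 1 = 1)
72*152 + Q(-8, 12) = 72*152 + 1 = 10944 + 1 = 10945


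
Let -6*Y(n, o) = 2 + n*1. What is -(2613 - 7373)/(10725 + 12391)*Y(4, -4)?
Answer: -1190/5779 ≈ -0.20592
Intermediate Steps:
Y(n, o) = -⅓ - n/6 (Y(n, o) = -(2 + n*1)/6 = -(2 + n)/6 = -⅓ - n/6)
-(2613 - 7373)/(10725 + 12391)*Y(4, -4) = -(2613 - 7373)/(10725 + 12391)*(-⅓ - ⅙*4) = -(-4760/23116)*(-⅓ - ⅔) = -(-4760*1/23116)*(-1) = -(-1190)*(-1)/5779 = -1*1190/5779 = -1190/5779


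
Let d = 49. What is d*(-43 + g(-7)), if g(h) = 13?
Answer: -1470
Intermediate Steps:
d*(-43 + g(-7)) = 49*(-43 + 13) = 49*(-30) = -1470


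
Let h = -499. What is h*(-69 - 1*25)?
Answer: 46906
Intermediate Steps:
h*(-69 - 1*25) = -499*(-69 - 1*25) = -499*(-69 - 25) = -499*(-94) = 46906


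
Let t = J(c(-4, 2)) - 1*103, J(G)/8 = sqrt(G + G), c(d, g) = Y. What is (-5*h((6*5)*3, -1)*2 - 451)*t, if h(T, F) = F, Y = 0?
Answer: 45423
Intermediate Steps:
c(d, g) = 0
J(G) = 8*sqrt(2)*sqrt(G) (J(G) = 8*sqrt(G + G) = 8*sqrt(2*G) = 8*(sqrt(2)*sqrt(G)) = 8*sqrt(2)*sqrt(G))
t = -103 (t = 8*sqrt(2)*sqrt(0) - 1*103 = 8*sqrt(2)*0 - 103 = 0 - 103 = -103)
(-5*h((6*5)*3, -1)*2 - 451)*t = (-5*(-1)*2 - 451)*(-103) = (5*2 - 451)*(-103) = (10 - 451)*(-103) = -441*(-103) = 45423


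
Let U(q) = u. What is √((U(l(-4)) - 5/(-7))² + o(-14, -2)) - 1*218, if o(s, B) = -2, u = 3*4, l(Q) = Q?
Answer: -218 + √7823/7 ≈ -205.36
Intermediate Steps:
u = 12
U(q) = 12
√((U(l(-4)) - 5/(-7))² + o(-14, -2)) - 1*218 = √((12 - 5/(-7))² - 2) - 1*218 = √((12 - 5*(-⅐))² - 2) - 218 = √((12 + 5/7)² - 2) - 218 = √((89/7)² - 2) - 218 = √(7921/49 - 2) - 218 = √(7823/49) - 218 = √7823/7 - 218 = -218 + √7823/7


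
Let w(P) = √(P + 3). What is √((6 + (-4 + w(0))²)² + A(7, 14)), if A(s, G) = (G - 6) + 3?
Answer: 2*√(207 - 100*√3) ≈ 11.627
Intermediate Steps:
A(s, G) = -3 + G (A(s, G) = (-6 + G) + 3 = -3 + G)
w(P) = √(3 + P)
√((6 + (-4 + w(0))²)² + A(7, 14)) = √((6 + (-4 + √(3 + 0))²)² + (-3 + 14)) = √((6 + (-4 + √3)²)² + 11) = √(11 + (6 + (-4 + √3)²)²)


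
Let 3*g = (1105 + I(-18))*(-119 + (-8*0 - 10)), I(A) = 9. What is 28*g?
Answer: -1341256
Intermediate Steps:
g = -47902 (g = ((1105 + 9)*(-119 + (-8*0 - 10)))/3 = (1114*(-119 + (0 - 10)))/3 = (1114*(-119 - 10))/3 = (1114*(-129))/3 = (1/3)*(-143706) = -47902)
28*g = 28*(-47902) = -1341256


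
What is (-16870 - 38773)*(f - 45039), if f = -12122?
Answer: 3180609523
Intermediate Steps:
(-16870 - 38773)*(f - 45039) = (-16870 - 38773)*(-12122 - 45039) = -55643*(-57161) = 3180609523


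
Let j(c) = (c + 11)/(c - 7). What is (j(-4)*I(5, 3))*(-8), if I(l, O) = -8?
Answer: -448/11 ≈ -40.727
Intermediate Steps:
j(c) = (11 + c)/(-7 + c)
(j(-4)*I(5, 3))*(-8) = (((11 - 4)/(-7 - 4))*(-8))*(-8) = ((7/(-11))*(-8))*(-8) = (-1/11*7*(-8))*(-8) = -7/11*(-8)*(-8) = (56/11)*(-8) = -448/11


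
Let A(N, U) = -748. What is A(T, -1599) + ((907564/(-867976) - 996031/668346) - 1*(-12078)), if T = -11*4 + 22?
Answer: 410697237613955/36256767981 ≈ 11327.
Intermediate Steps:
T = -22 (T = -44 + 22 = -22)
A(T, -1599) + ((907564/(-867976) - 996031/668346) - 1*(-12078)) = -748 + ((907564/(-867976) - 996031/668346) - 1*(-12078)) = -748 + ((907564*(-1/867976) - 996031*1/668346) + 12078) = -748 + ((-226891/216994 - 996031/668346) + 12078) = -748 + (-91943610775/36256767981 + 12078) = -748 + 437817300063743/36256767981 = 410697237613955/36256767981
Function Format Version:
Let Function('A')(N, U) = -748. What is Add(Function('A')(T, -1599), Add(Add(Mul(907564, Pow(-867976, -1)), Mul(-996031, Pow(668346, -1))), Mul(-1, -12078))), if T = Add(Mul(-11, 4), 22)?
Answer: Rational(410697237613955, 36256767981) ≈ 11327.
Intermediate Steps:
T = -22 (T = Add(-44, 22) = -22)
Add(Function('A')(T, -1599), Add(Add(Mul(907564, Pow(-867976, -1)), Mul(-996031, Pow(668346, -1))), Mul(-1, -12078))) = Add(-748, Add(Add(Mul(907564, Pow(-867976, -1)), Mul(-996031, Pow(668346, -1))), Mul(-1, -12078))) = Add(-748, Add(Add(Mul(907564, Rational(-1, 867976)), Mul(-996031, Rational(1, 668346))), 12078)) = Add(-748, Add(Add(Rational(-226891, 216994), Rational(-996031, 668346)), 12078)) = Add(-748, Add(Rational(-91943610775, 36256767981), 12078)) = Add(-748, Rational(437817300063743, 36256767981)) = Rational(410697237613955, 36256767981)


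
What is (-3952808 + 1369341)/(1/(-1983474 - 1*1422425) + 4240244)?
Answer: -8799027671833/14441842799355 ≈ -0.60927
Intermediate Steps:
(-3952808 + 1369341)/(1/(-1983474 - 1*1422425) + 4240244) = -2583467/(1/(-1983474 - 1422425) + 4240244) = -2583467/(1/(-3405899) + 4240244) = -2583467/(-1/3405899 + 4240244) = -2583467/14441842799355/3405899 = -2583467*3405899/14441842799355 = -8799027671833/14441842799355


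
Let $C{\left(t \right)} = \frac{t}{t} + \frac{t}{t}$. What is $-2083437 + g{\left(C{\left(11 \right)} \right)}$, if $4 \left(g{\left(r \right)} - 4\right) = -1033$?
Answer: $- \frac{8334765}{4} \approx -2.0837 \cdot 10^{6}$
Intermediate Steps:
$C{\left(t \right)} = 2$ ($C{\left(t \right)} = 1 + 1 = 2$)
$g{\left(r \right)} = - \frac{1017}{4}$ ($g{\left(r \right)} = 4 + \frac{1}{4} \left(-1033\right) = 4 - \frac{1033}{4} = - \frac{1017}{4}$)
$-2083437 + g{\left(C{\left(11 \right)} \right)} = -2083437 - \frac{1017}{4} = - \frac{8334765}{4}$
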